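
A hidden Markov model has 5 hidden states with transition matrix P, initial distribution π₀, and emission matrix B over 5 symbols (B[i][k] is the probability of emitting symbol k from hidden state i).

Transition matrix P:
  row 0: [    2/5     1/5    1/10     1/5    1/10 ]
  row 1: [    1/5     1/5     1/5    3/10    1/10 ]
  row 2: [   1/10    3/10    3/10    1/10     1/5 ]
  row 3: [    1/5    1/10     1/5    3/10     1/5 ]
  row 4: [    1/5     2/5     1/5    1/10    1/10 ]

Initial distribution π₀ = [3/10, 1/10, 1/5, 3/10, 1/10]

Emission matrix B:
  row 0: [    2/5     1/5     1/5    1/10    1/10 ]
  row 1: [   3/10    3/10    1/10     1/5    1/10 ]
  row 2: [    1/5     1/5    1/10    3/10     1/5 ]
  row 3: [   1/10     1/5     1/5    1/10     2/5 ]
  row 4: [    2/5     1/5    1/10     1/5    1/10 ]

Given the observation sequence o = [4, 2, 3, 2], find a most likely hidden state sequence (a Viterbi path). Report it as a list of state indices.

path = [3, 0, 0, 0]

t=0: δ = [3.000e-02, 1.000e-02, 4.000e-02, 1.200e-01, 1.000e-02]  (obs o_0=4)
t=1: δ = [4.800e-03, 1.200e-03, 2.400e-03, 7.200e-03, 2.400e-03]  ψ = [3, 2, 3, 3, 3]  (obs o_1=2)
t=2: δ = [1.920e-04, 1.920e-04, 4.320e-04, 2.160e-04, 2.880e-04]  ψ = [0, 0, 3, 3, 3]  (obs o_2=3)
t=3: δ = [1.536e-05, 1.296e-05, 1.296e-05, 1.296e-05, 8.640e-06]  ψ = [0, 2, 2, 3, 2]  (obs o_3=2)
backtrack: best end state = 0; path = [3, 0, 0, 0]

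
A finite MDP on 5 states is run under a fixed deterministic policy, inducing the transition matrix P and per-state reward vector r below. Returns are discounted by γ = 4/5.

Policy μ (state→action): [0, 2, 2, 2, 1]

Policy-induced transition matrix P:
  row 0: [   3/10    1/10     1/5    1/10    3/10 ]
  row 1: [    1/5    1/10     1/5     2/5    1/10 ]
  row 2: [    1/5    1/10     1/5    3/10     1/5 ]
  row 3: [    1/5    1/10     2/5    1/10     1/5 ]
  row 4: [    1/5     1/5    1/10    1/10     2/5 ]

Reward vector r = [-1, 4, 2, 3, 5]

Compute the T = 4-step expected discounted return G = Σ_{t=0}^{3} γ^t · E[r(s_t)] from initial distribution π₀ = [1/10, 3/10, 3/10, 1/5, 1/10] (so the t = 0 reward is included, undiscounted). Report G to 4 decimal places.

t=0: π = [0.1000, 0.3000, 0.3000, 0.2000, 0.1000], E[r] = 2.8000, γ^t·E[r] = 2.800000, running G = 2.800000
t=1: π = [0.2100, 0.1100, 0.2300, 0.2500, 0.2000], E[r] = 2.4400, γ^t·E[r] = 1.952000, running G = 4.752000
t=2: π = [0.2210, 0.1200, 0.2300, 0.1790, 0.2500], E[r] = 2.5060, γ^t·E[r] = 1.603840, running G = 6.355840
t=3: π = [0.2221, 0.1250, 0.2108, 0.1820, 0.2601], E[r] = 2.5460, γ^t·E[r] = 1.303552, running G = 7.659392

G = 7.6594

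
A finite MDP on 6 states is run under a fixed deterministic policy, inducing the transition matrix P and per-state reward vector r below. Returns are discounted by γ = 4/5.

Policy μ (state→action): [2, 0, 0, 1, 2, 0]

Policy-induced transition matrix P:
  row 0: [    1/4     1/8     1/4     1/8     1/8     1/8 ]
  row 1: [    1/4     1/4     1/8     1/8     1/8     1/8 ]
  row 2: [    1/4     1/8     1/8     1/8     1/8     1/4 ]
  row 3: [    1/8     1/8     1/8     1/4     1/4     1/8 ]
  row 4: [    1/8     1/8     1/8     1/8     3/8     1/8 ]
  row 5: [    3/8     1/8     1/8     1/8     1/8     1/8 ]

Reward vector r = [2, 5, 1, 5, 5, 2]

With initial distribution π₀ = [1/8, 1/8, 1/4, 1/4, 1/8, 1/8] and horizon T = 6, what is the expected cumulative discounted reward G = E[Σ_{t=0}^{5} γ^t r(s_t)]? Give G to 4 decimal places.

G = 12.0942

t=0: π = [0.1250, 0.1250, 0.2500, 0.2500, 0.1250, 0.1250], E[r] = 3.2500, γ^t·E[r] = 3.250000, running G = 3.250000
t=1: π = [0.2188, 0.1406, 0.1406, 0.1563, 0.1875, 0.1563], E[r] = 3.3125, γ^t·E[r] = 2.650000, running G = 5.900000
t=2: π = [0.2266, 0.1426, 0.1523, 0.1445, 0.1914, 0.1426], E[r] = 3.2832, γ^t·E[r] = 2.101250, running G = 8.001250
t=3: π = [0.2258, 0.1428, 0.1533, 0.1431, 0.1909, 0.1440], E[r] = 3.2771, γ^t·E[r] = 1.677875, running G = 9.679125
t=4: π = [0.2263, 0.1429, 0.1532, 0.1429, 0.1906, 0.1442], E[r] = 3.2758, γ^t·E[r] = 1.341775, running G = 11.020900
t=5: π = [0.2263, 0.1429, 0.1533, 0.1429, 0.1905, 0.1442], E[r] = 3.2754, γ^t·E[r] = 1.073286, running G = 12.094186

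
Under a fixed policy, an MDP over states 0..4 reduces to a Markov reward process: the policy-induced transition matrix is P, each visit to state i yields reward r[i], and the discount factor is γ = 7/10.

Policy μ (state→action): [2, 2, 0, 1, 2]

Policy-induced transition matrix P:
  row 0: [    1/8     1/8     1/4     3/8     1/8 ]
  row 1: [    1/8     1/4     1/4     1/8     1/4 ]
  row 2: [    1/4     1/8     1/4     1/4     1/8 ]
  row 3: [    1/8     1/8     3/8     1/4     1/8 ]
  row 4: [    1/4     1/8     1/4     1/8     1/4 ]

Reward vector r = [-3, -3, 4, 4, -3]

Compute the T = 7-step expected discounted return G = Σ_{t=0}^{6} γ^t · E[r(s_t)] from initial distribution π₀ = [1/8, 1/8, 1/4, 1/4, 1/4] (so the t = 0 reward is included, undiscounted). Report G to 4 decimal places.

G = 1.6523

t=0: π = [0.1250, 0.1250, 0.2500, 0.2500, 0.2500], E[r] = 0.5000, γ^t·E[r] = 0.500000, running G = 0.500000
t=1: π = [0.1875, 0.1406, 0.2813, 0.2188, 0.1719], E[r] = 0.5000, γ^t·E[r] = 0.350000, running G = 0.850000
t=2: π = [0.1816, 0.1426, 0.2773, 0.2344, 0.1641], E[r] = 0.5820, γ^t·E[r] = 0.285195, running G = 1.135195
t=3: π = [0.1802, 0.1428, 0.2793, 0.2344, 0.1633], E[r] = 0.5957, γ^t·E[r] = 0.204326, running G = 1.339521
t=4: π = [0.1803, 0.1429, 0.2793, 0.2343, 0.1633], E[r] = 0.5948, γ^t·E[r] = 0.142823, running G = 1.482345
t=5: π = [0.1803, 0.1429, 0.2793, 0.2343, 0.1633], E[r] = 0.5949, γ^t·E[r] = 0.099985, running G = 1.582330
t=6: π = [0.1803, 0.1429, 0.2793, 0.2343, 0.1633], E[r] = 0.5949, γ^t·E[r] = 0.069991, running G = 1.652321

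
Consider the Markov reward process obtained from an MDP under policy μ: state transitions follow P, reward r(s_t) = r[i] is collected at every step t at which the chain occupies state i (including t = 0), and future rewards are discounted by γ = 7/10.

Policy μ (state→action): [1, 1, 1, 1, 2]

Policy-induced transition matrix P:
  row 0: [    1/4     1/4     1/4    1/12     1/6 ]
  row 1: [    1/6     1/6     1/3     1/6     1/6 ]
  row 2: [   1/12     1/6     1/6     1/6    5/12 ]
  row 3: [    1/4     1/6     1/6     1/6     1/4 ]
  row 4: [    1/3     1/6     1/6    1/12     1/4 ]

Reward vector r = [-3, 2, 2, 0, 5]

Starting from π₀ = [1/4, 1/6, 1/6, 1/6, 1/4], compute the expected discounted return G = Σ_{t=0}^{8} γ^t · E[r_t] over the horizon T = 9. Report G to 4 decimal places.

G = 4.2055

t=0: π = [0.2500, 0.1667, 0.1667, 0.1667, 0.2500], E[r] = 1.1667, γ^t·E[r] = 1.166667, running G = 1.166667
t=1: π = [0.2292, 0.1875, 0.2153, 0.1250, 0.2431], E[r] = 1.3333, γ^t·E[r] = 0.933333, running G = 2.100000
t=2: π = [0.2188, 0.1858, 0.2170, 0.1273, 0.2512], E[r] = 1.4051, γ^t·E[r] = 0.688495, running G = 2.788495
t=3: π = [0.2193, 0.1849, 0.2159, 0.1275, 0.2525], E[r] = 1.4060, γ^t·E[r] = 0.482245, running G = 3.270740
t=4: π = [0.2197, 0.1849, 0.2158, 0.1274, 0.2523], E[r] = 1.4039, γ^t·E[r] = 0.337077, running G = 3.607817
t=5: π = [0.2197, 0.1850, 0.2158, 0.1273, 0.2522], E[r] = 1.4038, γ^t·E[r] = 0.235934, running G = 3.843751
t=6: π = [0.2196, 0.1850, 0.2158, 0.1273, 0.2522], E[r] = 1.4039, γ^t·E[r] = 0.165162, running G = 4.008914
t=7: π = [0.2196, 0.1850, 0.2158, 0.1273, 0.2522], E[r] = 1.4039, γ^t·E[r] = 0.115614, running G = 4.124528
t=8: π = [0.2196, 0.1850, 0.2158, 0.1273, 0.2522], E[r] = 1.4039, γ^t·E[r] = 0.080930, running G = 4.205458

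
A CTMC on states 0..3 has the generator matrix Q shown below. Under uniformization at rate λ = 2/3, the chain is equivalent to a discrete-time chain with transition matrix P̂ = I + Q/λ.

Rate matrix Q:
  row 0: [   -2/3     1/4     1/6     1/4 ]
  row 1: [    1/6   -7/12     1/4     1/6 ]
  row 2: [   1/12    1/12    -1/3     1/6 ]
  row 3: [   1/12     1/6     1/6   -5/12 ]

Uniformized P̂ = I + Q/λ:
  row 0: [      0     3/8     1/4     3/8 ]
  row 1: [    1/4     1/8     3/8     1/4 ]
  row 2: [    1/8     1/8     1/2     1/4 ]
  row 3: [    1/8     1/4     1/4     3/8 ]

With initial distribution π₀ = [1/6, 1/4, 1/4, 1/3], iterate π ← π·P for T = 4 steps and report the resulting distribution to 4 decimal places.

π = [0.1330, 0.1964, 0.3659, 0.3047]

t=0: π = [0.1667, 0.2500, 0.2500, 0.3333]
t=1: π = [0.1354, 0.2083, 0.3438, 0.3125]
t=2: π = [0.1341, 0.1979, 0.3620, 0.3060]
t=3: π = [0.1330, 0.1968, 0.3652, 0.3050]
t=4: π = [0.1330, 0.1964, 0.3659, 0.3047]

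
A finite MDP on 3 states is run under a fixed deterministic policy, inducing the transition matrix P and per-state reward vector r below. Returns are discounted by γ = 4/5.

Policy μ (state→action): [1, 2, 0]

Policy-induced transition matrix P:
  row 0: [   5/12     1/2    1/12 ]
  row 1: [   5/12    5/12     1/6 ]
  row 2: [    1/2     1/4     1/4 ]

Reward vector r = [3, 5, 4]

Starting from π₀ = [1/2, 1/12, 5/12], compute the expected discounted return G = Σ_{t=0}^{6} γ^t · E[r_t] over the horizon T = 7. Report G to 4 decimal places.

t=0: π = [0.5000, 0.0833, 0.4167], E[r] = 3.5833, γ^t·E[r] = 3.583333, running G = 3.583333
t=1: π = [0.4514, 0.3889, 0.1597], E[r] = 3.9375, γ^t·E[r] = 3.150000, running G = 6.733333
t=2: π = [0.4300, 0.4277, 0.1424], E[r] = 3.9977, γ^t·E[r] = 2.558519, running G = 9.291852
t=3: π = [0.4285, 0.4288, 0.1427], E[r] = 4.0002, γ^t·E[r] = 2.048123, running G = 11.339975
t=4: π = [0.4286, 0.4286, 0.1428], E[r] = 4.0000, γ^t·E[r] = 1.638415, running G = 12.978390
t=5: π = [0.4286, 0.4286, 0.1429], E[r] = 4.0000, γ^t·E[r] = 1.310720, running G = 14.289111
t=6: π = [0.4286, 0.4286, 0.1429], E[r] = 4.0000, γ^t·E[r] = 1.048576, running G = 15.337687

G = 15.3377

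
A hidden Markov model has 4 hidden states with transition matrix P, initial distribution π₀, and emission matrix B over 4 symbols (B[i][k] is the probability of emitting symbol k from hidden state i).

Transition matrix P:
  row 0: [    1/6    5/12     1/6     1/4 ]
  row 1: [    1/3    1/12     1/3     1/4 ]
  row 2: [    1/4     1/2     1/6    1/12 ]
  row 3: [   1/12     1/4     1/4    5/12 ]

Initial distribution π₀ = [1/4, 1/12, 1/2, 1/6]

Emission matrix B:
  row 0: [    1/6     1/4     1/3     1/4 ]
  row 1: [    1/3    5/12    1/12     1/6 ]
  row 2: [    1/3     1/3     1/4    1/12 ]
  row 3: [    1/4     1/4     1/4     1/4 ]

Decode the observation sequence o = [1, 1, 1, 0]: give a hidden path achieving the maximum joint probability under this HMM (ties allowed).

t=0: δ = [6.250e-02, 3.472e-02, 1.667e-01, 4.167e-02]  (obs o_0=1)
t=1: δ = [1.042e-02, 3.472e-02, 9.259e-03, 4.340e-03]  ψ = [2, 2, 2, 3]  (obs o_1=1)
t=2: δ = [2.894e-03, 1.929e-03, 3.858e-03, 2.170e-03]  ψ = [1, 2, 1, 1]  (obs o_2=1)
t=3: δ = [1.608e-04, 6.430e-04, 2.143e-04, 2.261e-04]  ψ = [2, 2, 1, 3]  (obs o_3=0)
backtrack: best end state = 1; path = [2, 1, 2, 1]

path = [2, 1, 2, 1]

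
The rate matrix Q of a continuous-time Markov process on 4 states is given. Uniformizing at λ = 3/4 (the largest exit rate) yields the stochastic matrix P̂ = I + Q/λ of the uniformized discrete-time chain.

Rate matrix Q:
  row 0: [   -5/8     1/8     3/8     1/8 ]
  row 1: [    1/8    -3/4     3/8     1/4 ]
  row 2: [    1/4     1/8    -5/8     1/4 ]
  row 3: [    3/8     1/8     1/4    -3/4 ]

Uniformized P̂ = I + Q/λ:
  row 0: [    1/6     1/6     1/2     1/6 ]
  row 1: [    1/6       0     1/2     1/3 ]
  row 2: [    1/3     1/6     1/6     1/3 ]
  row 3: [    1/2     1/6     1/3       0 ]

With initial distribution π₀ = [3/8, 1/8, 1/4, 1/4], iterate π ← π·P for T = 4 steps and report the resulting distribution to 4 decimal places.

π = [0.2949, 0.1428, 0.3488, 0.2134]

t=0: π = [0.3750, 0.1250, 0.2500, 0.2500]
t=1: π = [0.2917, 0.1458, 0.3750, 0.1875]
t=2: π = [0.2917, 0.1424, 0.3438, 0.2222]
t=3: π = [0.2980, 0.1429, 0.3484, 0.2106]
t=4: π = [0.2949, 0.1428, 0.3488, 0.2134]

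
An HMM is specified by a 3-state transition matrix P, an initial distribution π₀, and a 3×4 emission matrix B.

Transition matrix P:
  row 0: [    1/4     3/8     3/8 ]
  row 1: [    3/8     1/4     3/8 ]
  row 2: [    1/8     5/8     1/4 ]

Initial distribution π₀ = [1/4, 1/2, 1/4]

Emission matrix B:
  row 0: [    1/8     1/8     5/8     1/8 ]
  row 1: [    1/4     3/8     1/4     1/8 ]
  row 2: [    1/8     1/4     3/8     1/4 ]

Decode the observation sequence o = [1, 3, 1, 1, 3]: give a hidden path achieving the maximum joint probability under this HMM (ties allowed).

path = [1, 2, 1, 1, 2]

t=0: δ = [3.125e-02, 1.875e-01, 6.250e-02]  (obs o_0=1)
t=1: δ = [8.789e-03, 5.859e-03, 1.758e-02]  ψ = [1, 1, 1]  (obs o_1=3)
t=2: δ = [2.747e-04, 4.120e-03, 1.099e-03]  ψ = [0, 2, 2]  (obs o_2=1)
t=3: δ = [1.931e-04, 3.862e-04, 3.862e-04]  ψ = [1, 1, 1]  (obs o_3=1)
t=4: δ = [1.810e-05, 3.017e-05, 3.621e-05]  ψ = [1, 2, 1]  (obs o_4=3)
backtrack: best end state = 2; path = [1, 2, 1, 1, 2]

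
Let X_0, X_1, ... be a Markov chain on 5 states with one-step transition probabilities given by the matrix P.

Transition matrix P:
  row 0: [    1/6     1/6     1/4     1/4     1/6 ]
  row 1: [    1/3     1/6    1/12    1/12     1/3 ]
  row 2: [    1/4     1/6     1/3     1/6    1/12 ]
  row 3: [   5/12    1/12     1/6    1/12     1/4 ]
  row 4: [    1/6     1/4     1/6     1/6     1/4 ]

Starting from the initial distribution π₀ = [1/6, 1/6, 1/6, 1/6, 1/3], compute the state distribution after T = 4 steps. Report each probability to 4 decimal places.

t=0: π = [0.1667, 0.1667, 0.1667, 0.1667, 0.3333]
t=1: π = [0.2500, 0.1806, 0.1944, 0.1528, 0.2222]
t=2: π = [0.2512, 0.1725, 0.2049, 0.1597, 0.2118]
t=3: π = [0.2524, 0.1710, 0.2074, 0.1599, 0.2093]
t=4: π = [0.2524, 0.1708, 0.2080, 0.1601, 0.2087]

π = [0.2524, 0.1708, 0.2080, 0.1601, 0.2087]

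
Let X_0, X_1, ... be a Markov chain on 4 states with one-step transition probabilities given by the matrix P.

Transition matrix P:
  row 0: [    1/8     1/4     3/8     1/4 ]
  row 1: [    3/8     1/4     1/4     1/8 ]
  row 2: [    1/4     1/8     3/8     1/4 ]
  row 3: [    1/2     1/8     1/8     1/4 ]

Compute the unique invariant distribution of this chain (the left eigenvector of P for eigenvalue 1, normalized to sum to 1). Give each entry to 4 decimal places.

Balance equations π_j = Σ_i π_i·P[i][j]:
  π_0 = 1/8·π_0 + 3/8·π_1 + 1/4·π_2 + 1/2·π_3
  π_1 = 1/4·π_0 + 1/4·π_1 + 1/8·π_2 + 1/8·π_3
  π_2 = 3/8·π_0 + 1/4·π_1 + 3/8·π_2 + 1/8·π_3
  normalize: π_0 + π_1 + π_2 + π_3 = 1
Solving the linear system gives exactly π = [73/249, 46/249, 49/166, 113/498].

π = [0.2932, 0.1847, 0.2952, 0.2269]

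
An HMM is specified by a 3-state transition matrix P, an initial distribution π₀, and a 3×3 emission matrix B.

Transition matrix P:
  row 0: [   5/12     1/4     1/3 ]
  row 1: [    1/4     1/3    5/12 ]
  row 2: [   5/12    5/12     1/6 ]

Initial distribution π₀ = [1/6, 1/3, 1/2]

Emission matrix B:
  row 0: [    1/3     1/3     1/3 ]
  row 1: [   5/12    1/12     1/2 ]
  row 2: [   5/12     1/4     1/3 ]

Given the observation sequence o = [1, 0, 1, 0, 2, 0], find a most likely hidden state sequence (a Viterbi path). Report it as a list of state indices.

path = [2, 0, 0, 2, 1, 2]

t=0: δ = [5.556e-02, 2.778e-02, 1.250e-01]  (obs o_0=1)
t=1: δ = [1.736e-02, 2.170e-02, 8.681e-03]  ψ = [2, 2, 2]  (obs o_1=0)
t=2: δ = [2.411e-03, 6.028e-04, 2.261e-03]  ψ = [0, 1, 1]  (obs o_2=1)
t=3: δ = [3.349e-04, 3.925e-04, 3.349e-04]  ψ = [0, 2, 0]  (obs o_3=0)
t=4: δ = [4.651e-05, 6.977e-05, 5.451e-05]  ψ = [0, 2, 1]  (obs o_4=2)
t=5: δ = [7.571e-06, 9.690e-06, 1.211e-05]  ψ = [2, 1, 1]  (obs o_5=0)
backtrack: best end state = 2; path = [2, 0, 0, 2, 1, 2]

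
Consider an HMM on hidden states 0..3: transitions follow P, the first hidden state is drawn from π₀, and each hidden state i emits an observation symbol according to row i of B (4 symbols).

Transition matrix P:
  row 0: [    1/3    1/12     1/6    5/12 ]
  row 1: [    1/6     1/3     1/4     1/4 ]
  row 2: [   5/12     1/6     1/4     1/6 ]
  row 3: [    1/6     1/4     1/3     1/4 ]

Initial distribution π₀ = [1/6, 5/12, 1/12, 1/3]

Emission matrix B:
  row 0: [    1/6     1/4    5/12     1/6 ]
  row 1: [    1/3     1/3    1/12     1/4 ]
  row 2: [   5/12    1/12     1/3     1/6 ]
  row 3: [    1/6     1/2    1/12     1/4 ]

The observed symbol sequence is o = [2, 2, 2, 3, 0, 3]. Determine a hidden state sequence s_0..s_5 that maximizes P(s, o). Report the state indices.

t=0: δ = [6.944e-02, 3.472e-02, 2.778e-02, 2.778e-02]  (obs o_0=2)
t=1: δ = [9.645e-03, 9.645e-04, 3.858e-03, 2.411e-03]  ψ = [0, 1, 0, 0]  (obs o_1=2)
t=2: δ = [1.340e-03, 6.698e-05, 5.358e-04, 3.349e-04]  ψ = [0, 0, 0, 0]  (obs o_2=2)
t=3: δ = [7.442e-05, 2.791e-05, 3.721e-05, 1.395e-04]  ψ = [0, 0, 0, 0]  (obs o_3=3)
t=4: δ = [4.135e-06, 1.163e-05, 1.938e-05, 5.814e-06]  ψ = [0, 3, 3, 3]  (obs o_4=0)
t=5: δ = [1.346e-06, 9.690e-07, 8.075e-07, 8.075e-07]  ψ = [2, 1, 2, 2]  (obs o_5=3)
backtrack: best end state = 0; path = [0, 0, 0, 3, 2, 0]

path = [0, 0, 0, 3, 2, 0]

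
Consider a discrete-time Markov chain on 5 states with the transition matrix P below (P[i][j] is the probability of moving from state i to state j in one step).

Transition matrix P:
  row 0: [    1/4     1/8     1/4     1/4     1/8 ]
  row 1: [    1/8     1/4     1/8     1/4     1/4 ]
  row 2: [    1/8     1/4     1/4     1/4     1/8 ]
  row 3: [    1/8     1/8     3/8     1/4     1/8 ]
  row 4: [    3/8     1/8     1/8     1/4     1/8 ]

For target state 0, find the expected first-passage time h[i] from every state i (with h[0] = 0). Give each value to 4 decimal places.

First-step conditioning: h[0] = 0; for i ≠ 0, h[i] = 1 + Σ_k P[i][k]·h[k].
  h[1] = 1 + 1/4·h[1] + 1/8·h[2] + 1/4·h[3] + 1/4·h[4]
  h[2] = 1 + 1/4·h[1] + 1/4·h[2] + 1/4·h[3] + 1/8·h[4]
  h[3] = 1 + 1/8·h[1] + 3/8·h[2] + 1/4·h[3] + 1/8·h[4]
  h[4] = 1 + 1/8·h[1] + 1/8·h[2] + 1/4·h[3] + 1/8·h[4]
Solving the 4×4 linear system over states ≠ 0 gives exactly h = [0, 1008/169, 80/13, 1044/169, 784/169] (h[0] = 0 is the target).

h = [0.0000, 5.9645, 6.1538, 6.1775, 4.6391]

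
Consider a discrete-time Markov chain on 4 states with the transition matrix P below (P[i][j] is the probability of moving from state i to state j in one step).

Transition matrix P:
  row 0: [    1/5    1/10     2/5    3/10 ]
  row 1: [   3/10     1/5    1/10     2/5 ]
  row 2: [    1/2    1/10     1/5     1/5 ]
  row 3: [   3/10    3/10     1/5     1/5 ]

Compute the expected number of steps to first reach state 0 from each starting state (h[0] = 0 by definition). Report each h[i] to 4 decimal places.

h = [0.0000, 3.0387, 2.3757, 2.9834]

First-step conditioning: h[0] = 0; for i ≠ 0, h[i] = 1 + Σ_k P[i][k]·h[k].
  h[1] = 1 + 1/5·h[1] + 1/10·h[2] + 2/5·h[3]
  h[2] = 1 + 1/10·h[1] + 1/5·h[2] + 1/5·h[3]
  h[3] = 1 + 3/10·h[1] + 1/5·h[2] + 1/5·h[3]
Solving the 3×3 linear system over states ≠ 0 gives exactly h = [0, 550/181, 430/181, 540/181] (h[0] = 0 is the target).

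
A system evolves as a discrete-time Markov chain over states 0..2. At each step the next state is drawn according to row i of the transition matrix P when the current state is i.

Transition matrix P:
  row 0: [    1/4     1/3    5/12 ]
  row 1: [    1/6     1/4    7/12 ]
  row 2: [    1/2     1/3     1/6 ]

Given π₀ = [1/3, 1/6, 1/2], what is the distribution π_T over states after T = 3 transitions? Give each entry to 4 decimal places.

π = [0.3220, 0.3078, 0.3703]

t=0: π = [0.3333, 0.1667, 0.5000]
t=1: π = [0.3611, 0.3194, 0.3194]
t=2: π = [0.3032, 0.3067, 0.3900]
t=3: π = [0.3220, 0.3078, 0.3703]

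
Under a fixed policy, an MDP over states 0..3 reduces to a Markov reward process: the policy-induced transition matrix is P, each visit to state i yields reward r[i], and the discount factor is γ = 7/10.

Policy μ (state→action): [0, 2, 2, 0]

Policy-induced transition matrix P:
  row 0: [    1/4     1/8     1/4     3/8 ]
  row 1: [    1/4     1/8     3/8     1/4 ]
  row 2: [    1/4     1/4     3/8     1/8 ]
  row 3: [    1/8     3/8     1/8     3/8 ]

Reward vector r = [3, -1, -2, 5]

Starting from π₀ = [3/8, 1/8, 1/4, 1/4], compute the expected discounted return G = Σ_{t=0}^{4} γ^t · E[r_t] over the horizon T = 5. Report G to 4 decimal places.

G = 4.0698

t=0: π = [0.3750, 0.1250, 0.2500, 0.2500], E[r] = 1.7500, γ^t·E[r] = 1.750000, running G = 1.750000
t=1: π = [0.2188, 0.2188, 0.2656, 0.2969], E[r] = 1.3906, γ^t·E[r] = 0.973438, running G = 2.723438
t=2: π = [0.2129, 0.2324, 0.2734, 0.2813], E[r] = 1.2656, γ^t·E[r] = 0.620156, running G = 3.343594
t=3: π = [0.2148, 0.2295, 0.2781, 0.2776], E[r] = 1.2468, γ^t·E[r] = 0.427661, running G = 3.771255
t=4: π = [0.2153, 0.2292, 0.2787, 0.2768], E[r] = 1.2432, γ^t·E[r] = 0.298498, running G = 4.069753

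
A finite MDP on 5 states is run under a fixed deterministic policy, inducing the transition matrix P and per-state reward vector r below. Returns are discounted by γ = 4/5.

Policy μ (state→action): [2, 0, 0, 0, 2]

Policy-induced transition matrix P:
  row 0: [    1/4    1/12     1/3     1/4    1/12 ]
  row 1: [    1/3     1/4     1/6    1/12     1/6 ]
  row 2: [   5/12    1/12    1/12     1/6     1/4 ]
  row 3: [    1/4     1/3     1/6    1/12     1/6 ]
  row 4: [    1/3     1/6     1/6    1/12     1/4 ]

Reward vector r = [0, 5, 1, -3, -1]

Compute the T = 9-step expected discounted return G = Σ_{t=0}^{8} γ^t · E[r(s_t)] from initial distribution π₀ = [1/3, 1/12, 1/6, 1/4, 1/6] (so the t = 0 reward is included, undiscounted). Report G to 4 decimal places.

t=0: π = [0.3333, 0.0833, 0.1667, 0.2500, 0.1667], E[r] = -0.3333, γ^t·E[r] = -0.333333, running G = -0.333333
t=1: π = [0.2986, 0.1736, 0.2083, 0.1528, 0.1667], E[r] = 0.4514, γ^t·E[r] = 0.361111, running G = 0.027778
t=2: π = [0.3131, 0.1644, 0.1991, 0.1505, 0.1730], E[r] = 0.3964, γ^t·E[r] = 0.253704, running G = 0.281481
t=3: π = [0.3113, 0.1628, 0.2023, 0.1521, 0.1716], E[r] = 0.3882, γ^t·E[r] = 0.198741, running G = 0.480222
t=4: π = [0.3116, 0.1628, 0.2017, 0.1521, 0.1719], E[r] = 0.3875, γ^t·E[r] = 0.158731, running G = 0.638953
t=5: π = [0.3115, 0.1628, 0.2018, 0.1521, 0.1718], E[r] = 0.3878, γ^t·E[r] = 0.127064, running G = 0.766017
t=6: π = [0.3115, 0.1628, 0.2018, 0.1521, 0.1718], E[r] = 0.3877, γ^t·E[r] = 0.101646, running G = 0.867663
t=7: π = [0.3115, 0.1628, 0.2018, 0.1521, 0.1718], E[r] = 0.3878, γ^t·E[r] = 0.081317, running G = 0.948981
t=8: π = [0.3115, 0.1628, 0.2018, 0.1521, 0.1718], E[r] = 0.3878, γ^t·E[r] = 0.065054, running G = 1.014034

G = 1.0140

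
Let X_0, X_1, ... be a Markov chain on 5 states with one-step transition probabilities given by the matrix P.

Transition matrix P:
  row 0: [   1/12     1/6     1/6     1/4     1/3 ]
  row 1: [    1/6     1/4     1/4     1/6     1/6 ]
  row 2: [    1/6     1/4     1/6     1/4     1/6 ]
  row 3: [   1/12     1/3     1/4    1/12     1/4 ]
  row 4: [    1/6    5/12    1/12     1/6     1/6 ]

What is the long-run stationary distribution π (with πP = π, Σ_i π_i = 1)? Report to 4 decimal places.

π = [0.1401, 0.2874, 0.1885, 0.1791, 0.2049]

Balance equations π_j = Σ_i π_i·P[i][j]:
  π_0 = 1/12·π_0 + 1/6·π_1 + 1/6·π_2 + 1/12·π_3 + 1/6·π_4
  π_1 = 1/6·π_0 + 1/4·π_1 + 1/4·π_2 + 1/3·π_3 + 5/12·π_4
  π_2 = 1/6·π_0 + 1/4·π_1 + 1/6·π_2 + 1/4·π_3 + 1/12·π_4
  π_3 = 1/4·π_0 + 1/6·π_1 + 1/4·π_2 + 1/12·π_3 + 1/6·π_4
  normalize: π_0 + π_1 + π_2 + π_3 + π_4 = 1
Solving the linear system gives exactly π = [1858/13265, 1525/5306, 500/2653, 2376/13265, 5437/26530].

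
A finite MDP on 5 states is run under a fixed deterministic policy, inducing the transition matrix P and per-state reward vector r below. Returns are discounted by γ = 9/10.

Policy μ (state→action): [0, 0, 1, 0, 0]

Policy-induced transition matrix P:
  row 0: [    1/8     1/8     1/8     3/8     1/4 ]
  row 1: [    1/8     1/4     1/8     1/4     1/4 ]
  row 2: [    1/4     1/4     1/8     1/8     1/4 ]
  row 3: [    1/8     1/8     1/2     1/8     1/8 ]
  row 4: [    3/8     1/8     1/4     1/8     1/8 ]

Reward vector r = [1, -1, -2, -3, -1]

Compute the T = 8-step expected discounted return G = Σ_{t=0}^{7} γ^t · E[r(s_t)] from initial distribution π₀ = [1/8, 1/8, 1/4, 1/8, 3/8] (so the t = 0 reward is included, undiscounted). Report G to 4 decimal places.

t=0: π = [0.1250, 0.1250, 0.2500, 0.1250, 0.3750], E[r] = -1.2500, γ^t·E[r] = -1.250000, running G = -1.250000
t=1: π = [0.2500, 0.1719, 0.2188, 0.1719, 0.1875], E[r] = -1.0625, γ^t·E[r] = -0.956250, running G = -2.206250
t=2: π = [0.1992, 0.1738, 0.2129, 0.2090, 0.2051], E[r] = -1.2324, γ^t·E[r] = -0.998262, running G = -3.204512
t=3: π = [0.2029, 0.1733, 0.2290, 0.1965, 0.1982], E[r] = -1.2163, γ^t·E[r] = -0.886689, running G = -4.091201
t=4: π = [0.2032, 0.1753, 0.2235, 0.1974, 0.2007], E[r] = -1.2119, γ^t·E[r] = -0.795117, running G = -4.886317
t=5: π = [0.2031, 0.1748, 0.2241, 0.1977, 0.2002], E[r] = -1.2133, γ^t·E[r] = -0.716454, running G = -5.602772
t=6: π = [0.2031, 0.1749, 0.2242, 0.1976, 0.2003], E[r] = -1.2133, γ^t·E[r] = -0.644789, running G = -6.247561
t=7: π = [0.2031, 0.1749, 0.2241, 0.1976, 0.2003], E[r] = -1.2132, γ^t·E[r] = -0.580283, running G = -6.827843

G = -6.8278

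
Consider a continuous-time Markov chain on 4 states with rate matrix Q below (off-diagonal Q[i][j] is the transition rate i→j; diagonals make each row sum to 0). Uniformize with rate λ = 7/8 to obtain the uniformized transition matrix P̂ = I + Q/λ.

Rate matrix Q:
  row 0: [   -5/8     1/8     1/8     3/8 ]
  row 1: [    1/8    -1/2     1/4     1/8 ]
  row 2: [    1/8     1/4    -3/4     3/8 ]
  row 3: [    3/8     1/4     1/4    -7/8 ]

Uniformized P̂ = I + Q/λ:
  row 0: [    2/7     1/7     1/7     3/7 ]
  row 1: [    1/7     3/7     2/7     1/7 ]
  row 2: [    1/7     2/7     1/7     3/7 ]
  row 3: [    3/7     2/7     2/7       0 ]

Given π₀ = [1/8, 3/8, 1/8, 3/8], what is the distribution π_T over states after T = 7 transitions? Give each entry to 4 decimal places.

π = [0.2473, 0.2922, 0.2192, 0.2413]

t=0: π = [0.1250, 0.3750, 0.1250, 0.3750]
t=1: π = [0.2679, 0.3214, 0.2500, 0.1607]
t=2: π = [0.2270, 0.2934, 0.2117, 0.2679]
t=3: π = [0.2518, 0.2952, 0.2230, 0.2300]
t=4: π = [0.2445, 0.2919, 0.2179, 0.2457]
t=5: π = [0.2480, 0.2925, 0.2197, 0.2399]
t=6: π = [0.2468, 0.2921, 0.2189, 0.2422]
t=7: π = [0.2473, 0.2922, 0.2192, 0.2413]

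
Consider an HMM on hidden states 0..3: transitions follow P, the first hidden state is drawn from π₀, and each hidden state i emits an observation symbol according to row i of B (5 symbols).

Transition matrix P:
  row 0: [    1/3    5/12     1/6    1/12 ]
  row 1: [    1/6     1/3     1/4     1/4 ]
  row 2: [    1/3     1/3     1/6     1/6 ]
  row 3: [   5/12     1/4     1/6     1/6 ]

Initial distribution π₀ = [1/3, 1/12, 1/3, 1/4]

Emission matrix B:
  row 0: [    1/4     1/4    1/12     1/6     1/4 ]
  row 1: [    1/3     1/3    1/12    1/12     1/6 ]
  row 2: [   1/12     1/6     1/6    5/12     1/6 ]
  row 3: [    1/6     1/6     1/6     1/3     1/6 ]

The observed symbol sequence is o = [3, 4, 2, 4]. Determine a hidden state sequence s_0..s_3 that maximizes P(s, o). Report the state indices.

t=0: δ = [5.556e-02, 6.944e-03, 1.389e-01, 8.333e-02]  (obs o_0=3)
t=1: δ = [1.157e-02, 7.716e-03, 3.858e-03, 3.858e-03]  ψ = [2, 2, 2, 2]  (obs o_1=4)
t=2: δ = [3.215e-04, 4.019e-04, 3.215e-04, 3.215e-04]  ψ = [0, 0, 0, 1]  (obs o_2=2)
t=3: δ = [3.349e-05, 2.233e-05, 1.674e-05, 1.674e-05]  ψ = [3, 0, 1, 1]  (obs o_3=4)
backtrack: best end state = 0; path = [2, 1, 3, 0]

path = [2, 1, 3, 0]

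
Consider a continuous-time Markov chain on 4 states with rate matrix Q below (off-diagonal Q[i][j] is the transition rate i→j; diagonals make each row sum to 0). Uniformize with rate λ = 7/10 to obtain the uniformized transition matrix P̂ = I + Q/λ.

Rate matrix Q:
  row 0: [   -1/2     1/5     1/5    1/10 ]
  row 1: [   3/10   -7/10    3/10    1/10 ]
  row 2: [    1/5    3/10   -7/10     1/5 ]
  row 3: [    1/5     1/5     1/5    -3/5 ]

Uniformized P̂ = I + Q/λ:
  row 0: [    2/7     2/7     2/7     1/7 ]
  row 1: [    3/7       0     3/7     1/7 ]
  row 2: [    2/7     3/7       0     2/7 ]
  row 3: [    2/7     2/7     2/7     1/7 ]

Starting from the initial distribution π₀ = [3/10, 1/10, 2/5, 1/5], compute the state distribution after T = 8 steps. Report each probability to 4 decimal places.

t=0: π = [0.3000, 0.1000, 0.4000, 0.2000]
t=1: π = [0.3000, 0.3143, 0.1857, 0.2000]
t=2: π = [0.3306, 0.2224, 0.2776, 0.1694]
t=3: π = [0.3175, 0.2618, 0.2382, 0.1825]
t=4: π = [0.3231, 0.2449, 0.2551, 0.1769]
t=5: π = [0.3207, 0.2522, 0.2478, 0.1793]
t=6: π = [0.3217, 0.2491, 0.2509, 0.1783]
t=7: π = [0.3213, 0.2504, 0.2496, 0.1787]
t=8: π = [0.3215, 0.2498, 0.2502, 0.1785]

π = [0.3215, 0.2498, 0.2502, 0.1785]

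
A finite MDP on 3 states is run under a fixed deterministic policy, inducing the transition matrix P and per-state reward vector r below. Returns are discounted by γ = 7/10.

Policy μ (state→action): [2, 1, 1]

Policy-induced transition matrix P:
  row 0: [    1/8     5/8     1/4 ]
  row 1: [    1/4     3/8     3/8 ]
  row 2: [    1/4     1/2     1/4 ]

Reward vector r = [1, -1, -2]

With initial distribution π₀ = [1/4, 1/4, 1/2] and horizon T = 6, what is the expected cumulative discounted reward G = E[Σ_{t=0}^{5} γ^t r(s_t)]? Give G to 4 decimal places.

t=0: π = [0.2500, 0.2500, 0.5000], E[r] = -1.0000, γ^t·E[r] = -1.000000, running G = -1.000000
t=1: π = [0.2188, 0.5000, 0.2813], E[r] = -0.8438, γ^t·E[r] = -0.590625, running G = -1.590625
t=2: π = [0.2227, 0.4648, 0.3125], E[r] = -0.8672, γ^t·E[r] = -0.424922, running G = -2.015547
t=3: π = [0.2222, 0.4697, 0.3081], E[r] = -0.8638, γ^t·E[r] = -0.296273, running G = -2.311820
t=4: π = [0.2222, 0.4691, 0.3087], E[r] = -0.8643, γ^t·E[r] = -0.207508, running G = -2.519328
t=5: π = [0.2222, 0.4691, 0.3086], E[r] = -0.8642, γ^t·E[r] = -0.145244, running G = -2.664572

G = -2.6646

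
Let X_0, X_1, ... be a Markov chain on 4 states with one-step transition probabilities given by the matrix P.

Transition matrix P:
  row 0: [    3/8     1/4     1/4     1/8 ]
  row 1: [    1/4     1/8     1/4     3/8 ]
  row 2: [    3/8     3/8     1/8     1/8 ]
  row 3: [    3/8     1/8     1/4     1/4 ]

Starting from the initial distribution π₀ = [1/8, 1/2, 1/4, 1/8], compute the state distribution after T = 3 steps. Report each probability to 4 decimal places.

π = [0.3477, 0.2244, 0.2222, 0.2058]

t=0: π = [0.1250, 0.5000, 0.2500, 0.1250]
t=1: π = [0.3125, 0.2031, 0.2188, 0.2656]
t=2: π = [0.3496, 0.2188, 0.2227, 0.2090]
t=3: π = [0.3477, 0.2244, 0.2222, 0.2058]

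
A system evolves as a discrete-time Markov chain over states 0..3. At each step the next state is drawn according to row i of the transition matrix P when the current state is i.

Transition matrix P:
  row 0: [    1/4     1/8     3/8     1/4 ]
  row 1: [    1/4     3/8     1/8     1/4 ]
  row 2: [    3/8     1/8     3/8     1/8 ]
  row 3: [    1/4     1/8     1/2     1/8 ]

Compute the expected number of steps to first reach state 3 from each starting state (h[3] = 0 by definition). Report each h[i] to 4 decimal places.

First-step conditioning: h[3] = 0; for i ≠ 3, h[i] = 1 + Σ_k P[i][k]·h[k].
  h[0] = 1 + 1/4·h[0] + 1/8·h[1] + 3/8·h[2]
  h[1] = 1 + 1/4·h[0] + 3/8·h[1] + 1/8·h[2]
  h[2] = 1 + 3/8·h[0] + 1/8·h[1] + 3/8·h[2]
Solving the 3×3 linear system over states ≠ 3 gives exactly h = [24/5, 23/5, 27/5, 0] (h[3] = 0 is the target).

h = [4.8000, 4.6000, 5.4000, 0.0000]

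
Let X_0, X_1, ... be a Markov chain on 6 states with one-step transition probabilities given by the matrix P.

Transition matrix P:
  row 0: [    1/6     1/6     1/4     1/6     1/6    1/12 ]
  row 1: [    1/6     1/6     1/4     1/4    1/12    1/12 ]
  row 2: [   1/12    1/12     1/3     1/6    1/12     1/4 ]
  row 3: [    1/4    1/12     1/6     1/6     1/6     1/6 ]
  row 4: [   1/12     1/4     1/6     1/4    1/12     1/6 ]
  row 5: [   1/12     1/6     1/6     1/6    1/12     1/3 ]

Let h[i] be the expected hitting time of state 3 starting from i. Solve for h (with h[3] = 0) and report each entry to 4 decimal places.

h = [5.2993, 4.8945, 5.3835, 0.0000, 4.8571, 5.3391]

First-step conditioning: h[3] = 0; for i ≠ 3, h[i] = 1 + Σ_k P[i][k]·h[k].
  h[0] = 1 + 1/6·h[0] + 1/6·h[1] + 1/4·h[2] + 1/6·h[4] + 1/12·h[5]
  h[1] = 1 + 1/6·h[0] + 1/6·h[1] + 1/4·h[2] + 1/12·h[4] + 1/12·h[5]
  h[2] = 1 + 1/12·h[0] + 1/12·h[1] + 1/3·h[2] + 1/12·h[4] + 1/4·h[5]
  h[4] = 1 + 1/12·h[0] + 1/4·h[1] + 1/6·h[2] + 1/12·h[4] + 1/6·h[5]
  h[5] = 1 + 1/12·h[0] + 1/6·h[1] + 1/6·h[2] + 1/12·h[4] + 1/3·h[5]
Solving the 5×5 linear system over states ≠ 3 gives exactly h = [27180/5129, 25104/5129, 27612/5129, 0, 24912/5129, 27384/5129] (h[3] = 0 is the target).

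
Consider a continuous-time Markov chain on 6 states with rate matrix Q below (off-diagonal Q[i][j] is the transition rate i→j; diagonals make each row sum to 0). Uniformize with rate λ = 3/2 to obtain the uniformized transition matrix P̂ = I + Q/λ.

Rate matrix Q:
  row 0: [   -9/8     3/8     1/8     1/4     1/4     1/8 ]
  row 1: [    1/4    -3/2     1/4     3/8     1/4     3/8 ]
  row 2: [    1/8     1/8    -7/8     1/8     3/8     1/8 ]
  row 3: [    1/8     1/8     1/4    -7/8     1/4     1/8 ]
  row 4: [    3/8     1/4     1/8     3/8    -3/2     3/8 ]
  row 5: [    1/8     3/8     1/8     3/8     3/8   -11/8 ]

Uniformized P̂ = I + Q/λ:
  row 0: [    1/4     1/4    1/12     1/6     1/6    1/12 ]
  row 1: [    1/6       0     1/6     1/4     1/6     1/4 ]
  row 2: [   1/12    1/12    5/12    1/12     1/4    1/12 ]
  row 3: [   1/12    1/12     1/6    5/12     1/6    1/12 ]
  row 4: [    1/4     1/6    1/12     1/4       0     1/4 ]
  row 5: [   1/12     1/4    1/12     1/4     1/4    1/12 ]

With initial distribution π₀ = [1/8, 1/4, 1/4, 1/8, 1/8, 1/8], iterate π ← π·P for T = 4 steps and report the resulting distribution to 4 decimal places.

π = [0.1463, 0.1328, 0.1730, 0.2502, 0.1648, 0.1328]

t=0: π = [0.1250, 0.2500, 0.2500, 0.1250, 0.1250, 0.1250]
t=1: π = [0.1458, 0.1146, 0.1979, 0.2188, 0.1771, 0.1458]
t=2: π = [0.1467, 0.1372, 0.1771, 0.2413, 0.1658, 0.1319]
t=3: π = [0.1468, 0.1322, 0.1739, 0.2485, 0.1648, 0.1338]
t=4: π = [0.1463, 0.1328, 0.1730, 0.2502, 0.1648, 0.1328]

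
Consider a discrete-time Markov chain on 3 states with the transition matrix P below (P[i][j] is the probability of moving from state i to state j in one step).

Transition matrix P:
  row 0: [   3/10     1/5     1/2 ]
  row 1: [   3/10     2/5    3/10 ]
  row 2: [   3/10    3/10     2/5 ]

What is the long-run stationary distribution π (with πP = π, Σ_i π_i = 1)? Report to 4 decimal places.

Balance equations π_j = Σ_i π_i·P[i][j]:
  π_0 = 3/10·π_0 + 3/10·π_1 + 3/10·π_2
  π_1 = 1/5·π_0 + 2/5·π_1 + 3/10·π_2
  normalize: π_0 + π_1 + π_2 = 1
Solving the linear system gives exactly π = [3/10, 3/10, 2/5].

π = [0.3000, 0.3000, 0.4000]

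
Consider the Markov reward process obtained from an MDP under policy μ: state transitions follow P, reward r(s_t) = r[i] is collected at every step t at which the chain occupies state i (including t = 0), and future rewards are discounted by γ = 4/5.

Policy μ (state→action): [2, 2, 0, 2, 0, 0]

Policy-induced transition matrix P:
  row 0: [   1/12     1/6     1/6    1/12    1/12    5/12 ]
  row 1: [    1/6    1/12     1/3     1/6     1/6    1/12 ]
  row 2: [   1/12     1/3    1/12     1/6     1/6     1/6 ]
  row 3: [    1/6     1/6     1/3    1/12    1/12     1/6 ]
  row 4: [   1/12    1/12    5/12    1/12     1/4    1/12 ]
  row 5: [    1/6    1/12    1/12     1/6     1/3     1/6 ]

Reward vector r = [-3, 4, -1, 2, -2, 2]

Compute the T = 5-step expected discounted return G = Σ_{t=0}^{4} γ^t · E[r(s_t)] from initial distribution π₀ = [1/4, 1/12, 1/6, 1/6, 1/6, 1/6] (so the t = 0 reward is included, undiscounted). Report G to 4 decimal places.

G = 0.4487

t=0: π = [0.2500, 0.0833, 0.1667, 0.1667, 0.1667, 0.1667], E[r] = -0.2500, γ^t·E[r] = -0.250000, running G = -0.250000
t=1: π = [0.1181, 0.1597, 0.2222, 0.1181, 0.1736, 0.2083], E[r] = 0.3681, γ^t·E[r] = 0.294444, running G = 0.044444
t=2: π = [0.1238, 0.1586, 0.2205, 0.1325, 0.1962, 0.1684], E[r] = 0.2517, γ^t·E[r] = 0.161111, running G = 0.205556
t=3: π = [0.1216, 0.1598, 0.2318, 0.1290, 0.1897, 0.1681], E[r] = 0.2572, γ^t·E[r] = 0.131679, running G = 0.337235
t=4: π = [0.1214, 0.1622, 0.2289, 0.1300, 0.1896, 0.1679], E[r] = 0.2722, γ^t·E[r] = 0.111491, running G = 0.448726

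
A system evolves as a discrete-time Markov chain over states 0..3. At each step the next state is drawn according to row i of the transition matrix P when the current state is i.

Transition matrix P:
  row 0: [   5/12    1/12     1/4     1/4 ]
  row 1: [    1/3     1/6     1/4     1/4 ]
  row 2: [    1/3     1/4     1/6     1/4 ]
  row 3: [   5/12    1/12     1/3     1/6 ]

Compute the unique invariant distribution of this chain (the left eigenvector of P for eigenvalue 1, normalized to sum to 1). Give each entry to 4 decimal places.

Balance equations π_j = Σ_i π_i·P[i][j]:
  π_0 = 5/12·π_0 + 1/3·π_1 + 1/3·π_2 + 5/12·π_3
  π_1 = 1/12·π_0 + 1/6·π_1 + 1/4·π_2 + 1/12·π_3
  π_2 = 1/4·π_0 + 1/4·π_1 + 1/6·π_2 + 1/3·π_3
  normalize: π_0 + π_1 + π_2 + π_3 = 1
Solving the linear system gives exactly π = [5/13, 23/169, 42/169, 3/13].

π = [0.3846, 0.1361, 0.2485, 0.2308]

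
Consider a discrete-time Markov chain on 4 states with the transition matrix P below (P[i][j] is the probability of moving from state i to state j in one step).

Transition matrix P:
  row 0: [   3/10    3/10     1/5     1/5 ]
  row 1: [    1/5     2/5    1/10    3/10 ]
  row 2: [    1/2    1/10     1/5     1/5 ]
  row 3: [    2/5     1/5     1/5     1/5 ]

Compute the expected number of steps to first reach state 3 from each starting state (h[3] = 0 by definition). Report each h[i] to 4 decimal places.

First-step conditioning: h[3] = 0; for i ≠ 3, h[i] = 1 + Σ_k P[i][k]·h[k].
  h[0] = 1 + 3/10·h[0] + 3/10·h[1] + 1/5·h[2]
  h[1] = 1 + 1/5·h[0] + 2/5·h[1] + 1/10·h[2]
  h[2] = 1 + 1/2·h[0] + 1/10·h[1] + 1/5·h[2]
Solving the 3×3 linear system over states ≠ 3 gives exactly h = [440/101, 390/101, 450/101, 0] (h[3] = 0 is the target).

h = [4.3564, 3.8614, 4.4554, 0.0000]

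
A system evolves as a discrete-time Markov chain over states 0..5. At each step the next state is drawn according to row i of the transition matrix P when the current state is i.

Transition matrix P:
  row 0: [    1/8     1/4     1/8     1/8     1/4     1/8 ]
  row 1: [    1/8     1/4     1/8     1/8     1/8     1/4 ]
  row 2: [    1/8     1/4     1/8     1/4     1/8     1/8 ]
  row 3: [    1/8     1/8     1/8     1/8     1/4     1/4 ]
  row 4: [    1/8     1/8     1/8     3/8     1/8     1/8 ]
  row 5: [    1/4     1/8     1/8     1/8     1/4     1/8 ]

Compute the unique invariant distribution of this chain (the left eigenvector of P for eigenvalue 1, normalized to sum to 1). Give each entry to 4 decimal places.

π = [0.1464, 0.1816, 0.1250, 0.1877, 0.1882, 0.1712]

Balance equations π_j = Σ_i π_i·P[i][j]:
  π_0 = 1/8·π_0 + 1/8·π_1 + 1/8·π_2 + 1/8·π_3 + 1/8·π_4 + 1/4·π_5
  π_1 = 1/4·π_0 + 1/4·π_1 + 1/4·π_2 + 1/8·π_3 + 1/8·π_4 + 1/8·π_5
  π_2 = 1/8·π_0 + 1/8·π_1 + 1/8·π_2 + 1/8·π_3 + 1/8·π_4 + 1/8·π_5
  π_3 = 1/8·π_0 + 1/8·π_1 + 1/4·π_2 + 1/8·π_3 + 3/8·π_4 + 1/8·π_5
  π_4 = 1/4·π_0 + 1/8·π_1 + 1/8·π_2 + 1/4·π_3 + 1/8·π_4 + 1/4·π_5
  normalize: π_0 + π_1 + π_2 + π_3 + π_4 + π_5 = 1
Solving the linear system gives exactly π = [5385/36784, 6681/36784, 1/8, 6903/36784, 6921/36784, 787/4598].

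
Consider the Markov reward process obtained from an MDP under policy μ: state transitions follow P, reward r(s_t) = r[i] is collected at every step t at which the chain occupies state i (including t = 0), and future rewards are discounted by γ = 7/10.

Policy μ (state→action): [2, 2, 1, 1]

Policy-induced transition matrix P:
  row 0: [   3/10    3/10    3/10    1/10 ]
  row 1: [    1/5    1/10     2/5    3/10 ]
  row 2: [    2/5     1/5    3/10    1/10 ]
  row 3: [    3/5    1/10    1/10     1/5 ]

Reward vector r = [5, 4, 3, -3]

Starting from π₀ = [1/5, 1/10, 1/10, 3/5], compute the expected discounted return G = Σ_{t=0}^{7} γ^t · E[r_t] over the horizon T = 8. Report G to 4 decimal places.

t=0: π = [0.2000, 0.1000, 0.1000, 0.6000], E[r] = -0.1000, γ^t·E[r] = -0.100000, running G = -0.100000
t=1: π = [0.4800, 0.1500, 0.1900, 0.1800], E[r] = 3.0300, γ^t·E[r] = 2.121000, running G = 2.021000
t=2: π = [0.3580, 0.2150, 0.2790, 0.1480], E[r] = 3.0430, γ^t·E[r] = 1.491070, running G = 3.512070
t=3: π = [0.3508, 0.1995, 0.2919, 0.1578], E[r] = 2.9543, γ^t·E[r] = 1.013325, running G = 4.525395
t=4: π = [0.3566, 0.1994, 0.2884, 0.1557], E[r] = 2.9784, γ^t·E[r] = 0.715121, running G = 5.240516
t=5: π = [0.3556, 0.2002, 0.2888, 0.1554], E[r] = 2.9787, γ^t·E[r] = 0.500637, running G = 5.741153
t=6: π = [0.3555, 0.2000, 0.2889, 0.1556], E[r] = 2.9775, γ^t·E[r] = 0.350305, running G = 6.091458
t=7: π = [0.3556, 0.2000, 0.2889, 0.1556], E[r] = 2.9778, γ^t·E[r] = 0.245233, running G = 6.336691

G = 6.3367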